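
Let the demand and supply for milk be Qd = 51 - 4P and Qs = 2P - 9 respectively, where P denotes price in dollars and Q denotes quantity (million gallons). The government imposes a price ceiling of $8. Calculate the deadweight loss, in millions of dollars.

6

Setting quantity demanded equal to quantity supplied, 51 - 4P = 2P - 9, gives P* = 10 and Q* = 11.
Since 8 < 10, the ceiling is binding.
At P = 8: Qd = 51 - 4·8 = 19 and Qs = 2·8 - 9 = 7.
Quantity traded falls to 7. At Q = 7 the demand price is (51 - 7)/4 = 11 and the supply price is (9 + 7)/2 = 8.
Deadweight loss = ½ · (11 - 8) · (11 - 7) = ½ · 3 · 4 = 6.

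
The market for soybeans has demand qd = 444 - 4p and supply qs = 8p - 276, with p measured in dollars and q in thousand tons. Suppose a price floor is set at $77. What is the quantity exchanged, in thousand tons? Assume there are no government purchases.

136

Without the control the market clears where 444 - 4p = 8p - 276, i.e. p* = 60 and q* = 204.
Because the floor (77) lies above the market-clearing price, it is binding.
At p = 77: qd = 444 - 4·77 = 136 and qs = 8·77 - 276 = 340.
The quantity actually transacted is the short side, demand: 136.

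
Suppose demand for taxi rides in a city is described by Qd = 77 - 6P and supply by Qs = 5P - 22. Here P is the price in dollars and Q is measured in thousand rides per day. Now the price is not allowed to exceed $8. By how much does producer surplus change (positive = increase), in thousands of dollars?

-20.5

Equilibrium: 77 - 6P = 5P - 22, so 99 = 11P and P* = 9, Q* = 23.
The ceiling of 8 is below the equilibrium price 9, so it binds.
At P = 8: Qd = 77 - 6·8 = 29 and Qs = 5·8 - 22 = 18.
Producer surplus without the control is ½ · (9 - 4.4) · 23 = 52.9.
With the ceiling, producers sell 18 units at 8, so PS = ½ · (8 - 4.4) · 18 = 32.4.
Change in producer surplus = 32.4 - 52.9 = -20.5.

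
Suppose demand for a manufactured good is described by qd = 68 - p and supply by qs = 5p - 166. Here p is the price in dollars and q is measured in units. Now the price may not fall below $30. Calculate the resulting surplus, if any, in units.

Equilibrium: 68 - p = 5p - 166, so 234 = 6p and p* = 39, q* = 29.
The floor of 30 is below the equilibrium price 39, so it is not binding; the market clears at p* = 39, q* = 29.
Since the control does not bind, there is no surplus.

0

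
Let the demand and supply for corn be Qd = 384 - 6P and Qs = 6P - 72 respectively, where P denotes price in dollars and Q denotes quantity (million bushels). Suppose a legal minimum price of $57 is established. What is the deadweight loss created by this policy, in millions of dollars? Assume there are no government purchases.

2166

Setting quantity demanded equal to quantity supplied, 384 - 6P = 6P - 72, gives P* = 38 and Q* = 156.
Since 57 > 38, the floor is binding.
At P = 57: Qd = 384 - 6·57 = 42 and Qs = 6·57 - 72 = 270.
Quantity traded falls to 42. At Q = 42 the demand price is (384 - 42)/6 = 57 and the supply price is (72 + 42)/6 = 19.
Deadweight loss = ½ · (57 - 19) · (156 - 42) = ½ · 38 · 114 = 2166.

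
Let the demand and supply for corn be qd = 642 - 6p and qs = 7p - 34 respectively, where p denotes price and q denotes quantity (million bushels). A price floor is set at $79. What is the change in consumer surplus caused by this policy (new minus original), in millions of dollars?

In a free market, 642 - 6p = 7p - 34 gives the equilibrium p* = 52, q* = 330.
Because the floor (79) lies above the market-clearing price, it is binding.
At p = 79: qd = 642 - 6·79 = 168 and qs = 7·79 - 34 = 519.
Consumer surplus without the control is ½ · (107 - 52) · 330 = 9075.
With the floor, consumers buy 168 units at 79, so CS = ½ · (107 - 79) · 168 = 2352.
Change in consumer surplus = 2352 - 9075 = -6723.

-6723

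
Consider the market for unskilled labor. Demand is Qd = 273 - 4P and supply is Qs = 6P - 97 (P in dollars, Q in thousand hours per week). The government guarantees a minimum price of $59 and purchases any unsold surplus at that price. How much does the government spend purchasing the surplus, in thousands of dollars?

12980

Without the control the market clears where 273 - 4P = 6P - 97, i.e. P* = 37 and Q* = 125.
Since 59 > 37, the floor is binding.
At P = 59: Qd = 273 - 4·59 = 37 and Qs = 6·59 - 97 = 257.
Surplus = Qs - Qd = 220.
Government expenditure = surplus × support price = 220 × 59 = 12980.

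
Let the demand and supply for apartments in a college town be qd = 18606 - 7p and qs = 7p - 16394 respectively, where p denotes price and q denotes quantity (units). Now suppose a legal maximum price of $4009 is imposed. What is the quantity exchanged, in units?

1106

Equilibrium: 18606 - 7p = 7p - 16394, so 35000 = 14p and p* = 2500, q* = 1106.
Since 4009 is above p* = 2500, the ceiling does not bind and the free-market outcome prevails.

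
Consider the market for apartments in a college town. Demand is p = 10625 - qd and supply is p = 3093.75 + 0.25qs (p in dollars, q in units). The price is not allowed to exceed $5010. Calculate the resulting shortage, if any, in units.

Rearranging demand gives qd = 10625 - p; rearranging supply gives qs = 4p - 12375. Setting quantity demanded equal to quantity supplied, 10625 - p = 4p - 12375, gives p* = 4600 and q* = 6025.
The ceiling of 5010 is above the equilibrium price 4600, so it is not binding; the market clears at p* = 4600, q* = 6025.
Since the control does not bind, there is no shortage.

0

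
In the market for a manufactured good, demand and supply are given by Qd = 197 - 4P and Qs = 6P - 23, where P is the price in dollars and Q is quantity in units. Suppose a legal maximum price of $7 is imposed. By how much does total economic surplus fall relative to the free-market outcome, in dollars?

1687.5

Setting quantity demanded equal to quantity supplied, 197 - 4P = 6P - 23, gives P* = 22 and Q* = 109.
Since 7 < 22, the ceiling is binding.
At P = 7: Qd = 197 - 4·7 = 169 and Qs = 6·7 - 23 = 19.
Quantity traded falls to 19. At Q = 19 the demand price is (197 - 19)/4 = 44.5 and the supply price is (23 + 19)/6 = 7.
Deadweight loss = ½ · (44.5 - 7) · (109 - 19) = ½ · 37.5 · 90 = 1687.5.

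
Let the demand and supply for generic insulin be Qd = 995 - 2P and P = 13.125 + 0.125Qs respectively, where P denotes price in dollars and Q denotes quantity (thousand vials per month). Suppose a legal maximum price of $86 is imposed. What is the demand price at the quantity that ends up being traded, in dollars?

206

Rearranging supply gives Qs = 8P - 105. Equilibrium: 995 - 2P = 8P - 105, so 1100 = 10P and P* = 110, Q* = 775.
The ceiling of 86 is below the equilibrium price 110, so it binds.
At P = 86: Qd = 995 - 2·86 = 823 and Qs = 8·86 - 105 = 583.
Only 583 units reach the market. On the demand curve, the marginal buyer's willingness to pay at Q = 583 is (995 - 583)/2 = 206.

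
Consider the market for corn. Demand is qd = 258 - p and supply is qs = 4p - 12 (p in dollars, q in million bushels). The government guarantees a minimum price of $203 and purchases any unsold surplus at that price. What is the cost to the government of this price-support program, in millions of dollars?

Without the control the market clears where 258 - p = 4p - 12, i.e. p* = 54 and q* = 204.
Since 203 > 54, the floor is binding.
At p = 203: qd = 258 - 203 = 55 and qs = 4·203 - 12 = 800.
Surplus = qs - qd = 745.
Government expenditure = surplus × support price = 745 × 203 = 151235.

151235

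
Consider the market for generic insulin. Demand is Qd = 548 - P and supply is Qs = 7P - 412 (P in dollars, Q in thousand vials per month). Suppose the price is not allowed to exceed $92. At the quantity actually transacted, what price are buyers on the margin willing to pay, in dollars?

In a free market, 548 - P = 7P - 412 gives the equilibrium P* = 120, Q* = 428.
Since 92 < 120, the ceiling is binding.
At P = 92: Qd = 548 - 92 = 456 and Qs = 7·92 - 412 = 232.
Only 232 units reach the market. On the demand curve, the marginal buyer's willingness to pay at Q = 232 is (548 - 232) = 316.

316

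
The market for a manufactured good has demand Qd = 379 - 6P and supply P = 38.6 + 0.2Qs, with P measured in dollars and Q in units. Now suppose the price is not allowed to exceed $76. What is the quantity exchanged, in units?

67

Rearranging supply gives Qs = 5P - 193. Equilibrium: 379 - 6P = 5P - 193, so 572 = 11P and P* = 52, Q* = 67.
The ceiling of 76 is above the equilibrium price 52, so it is not binding; the market clears at P* = 52, Q* = 67.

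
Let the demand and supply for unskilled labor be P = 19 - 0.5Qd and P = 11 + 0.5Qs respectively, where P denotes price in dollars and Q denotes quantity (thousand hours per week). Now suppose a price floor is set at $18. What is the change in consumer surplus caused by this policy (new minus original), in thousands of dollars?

Rearranging demand gives Qd = 38 - 2P; rearranging supply gives Qs = 2P - 22. Without the control the market clears where 38 - 2P = 2P - 22, i.e. P* = 15 and Q* = 8.
Because the floor (18) lies above the market-clearing price, it is binding.
At P = 18: Qd = 38 - 2·18 = 2 and Qs = 2·18 - 22 = 14.
Consumer surplus without the control is ½ · (19 - 15) · 8 = 16.
With the floor, consumers buy 2 units at 18, so CS = ½ · (19 - 18) · 2 = 1.
Change in consumer surplus = 1 - 16 = -15.

-15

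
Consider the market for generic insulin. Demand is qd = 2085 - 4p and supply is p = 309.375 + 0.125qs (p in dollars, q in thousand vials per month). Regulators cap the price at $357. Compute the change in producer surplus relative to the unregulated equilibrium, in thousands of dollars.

Rearranging supply gives qs = 8p - 2475. Equilibrium: 2085 - 4p = 8p - 2475, so 4560 = 12p and p* = 380, q* = 565.
Because the ceiling (357) lies below the market-clearing price, it is binding.
At p = 357: qd = 2085 - 4·357 = 657 and qs = 8·357 - 2475 = 381.
Producer surplus without the control is ½ · (380 - 309.375) · 565 = 19951.5625.
With the ceiling, producers sell 381 units at 357, so PS = ½ · (357 - 309.375) · 381 = 9072.5625.
Change in producer surplus = 9072.5625 - 19951.5625 = -10879.

-10879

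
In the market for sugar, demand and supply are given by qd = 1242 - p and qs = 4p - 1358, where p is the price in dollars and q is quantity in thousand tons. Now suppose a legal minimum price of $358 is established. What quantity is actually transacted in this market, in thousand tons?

Setting quantity demanded equal to quantity supplied, 1242 - p = 4p - 1358, gives p* = 520 and q* = 722.
Since 358 is below p* = 520, the floor does not bind and the free-market outcome prevails.

722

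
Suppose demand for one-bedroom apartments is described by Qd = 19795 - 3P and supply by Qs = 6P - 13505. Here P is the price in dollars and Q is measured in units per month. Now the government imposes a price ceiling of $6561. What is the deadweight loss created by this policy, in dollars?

0

Equilibrium: 19795 - 3P = 6P - 13505, so 33300 = 9P and P* = 3700, Q* = 8695.
Since 6561 is above P* = 3700, the ceiling does not bind and the free-market outcome prevails.
Since the control does not bind, no trades are prevented and deadweight loss is zero.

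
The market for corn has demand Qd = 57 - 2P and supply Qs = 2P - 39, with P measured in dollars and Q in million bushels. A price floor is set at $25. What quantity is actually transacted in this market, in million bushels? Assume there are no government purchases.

7

Equilibrium: 57 - 2P = 2P - 39, so 96 = 4P and P* = 24, Q* = 9.
Because the floor (25) lies above the market-clearing price, it is binding.
At P = 25: Qd = 57 - 2·25 = 7 and Qs = 2·25 - 39 = 11.
The quantity actually transacted is the short side, demand: 7.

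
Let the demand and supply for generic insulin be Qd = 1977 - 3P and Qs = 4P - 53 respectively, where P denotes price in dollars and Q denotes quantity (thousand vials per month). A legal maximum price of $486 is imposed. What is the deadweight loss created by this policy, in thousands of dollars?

0

Setting quantity demanded equal to quantity supplied, 1977 - 3P = 4P - 53, gives P* = 290 and Q* = 1107.
Since 486 is above P* = 290, the ceiling does not bind and the free-market outcome prevails.
Since the control does not bind, no trades are prevented and deadweight loss is zero.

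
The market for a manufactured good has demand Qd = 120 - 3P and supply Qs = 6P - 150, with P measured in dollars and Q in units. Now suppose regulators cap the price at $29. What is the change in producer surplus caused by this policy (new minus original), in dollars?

Setting quantity demanded equal to quantity supplied, 120 - 3P = 6P - 150, gives P* = 30 and Q* = 30.
Since 29 < 30, the ceiling is binding.
At P = 29: Qd = 120 - 3·29 = 33 and Qs = 6·29 - 150 = 24.
Producer surplus without the control is ½ · (30 - 25) · 30 = 75.
With the ceiling, producers sell 24 units at 29, so PS = ½ · (29 - 25) · 24 = 48.
Change in producer surplus = 48 - 75 = -27.

-27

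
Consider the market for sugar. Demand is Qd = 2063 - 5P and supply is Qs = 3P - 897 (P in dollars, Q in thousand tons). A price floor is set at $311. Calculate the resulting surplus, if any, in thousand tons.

0

Equilibrium: 2063 - 5P = 3P - 897, so 2960 = 8P and P* = 370, Q* = 213.
The floor of 311 is below the equilibrium price 370, so it is not binding; the market clears at P* = 370, Q* = 213.
Since the control does not bind, there is no surplus.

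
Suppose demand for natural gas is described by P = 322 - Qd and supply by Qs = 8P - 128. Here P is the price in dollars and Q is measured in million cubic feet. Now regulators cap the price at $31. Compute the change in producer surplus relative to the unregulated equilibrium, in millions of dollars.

Rearranging demand gives Qd = 322 - P. Without the control the market clears where 322 - P = 8P - 128, i.e. P* = 50 and Q* = 272.
Since 31 < 50, the ceiling is binding.
At P = 31: Qd = 322 - 31 = 291 and Qs = 8·31 - 128 = 120.
Producer surplus without the control is ½ · (50 - 16) · 272 = 4624.
With the ceiling, producers sell 120 units at 31, so PS = ½ · (31 - 16) · 120 = 900.
Change in producer surplus = 900 - 4624 = -3724.

-3724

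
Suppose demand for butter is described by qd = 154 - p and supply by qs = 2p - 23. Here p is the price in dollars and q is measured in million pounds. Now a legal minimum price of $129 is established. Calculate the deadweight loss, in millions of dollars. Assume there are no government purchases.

3675

Equilibrium: 154 - p = 2p - 23, so 177 = 3p and p* = 59, q* = 95.
The floor of 129 is above the equilibrium price 59, so it binds.
At p = 129: qd = 154 - 129 = 25 and qs = 2·129 - 23 = 235.
Quantity traded falls to 25. At q = 25 the demand price is 154 - 25 = 129 and the supply price is (23 + 25)/2 = 24.
Deadweight loss = ½ · (129 - 24) · (95 - 25) = ½ · 105 · 70 = 3675.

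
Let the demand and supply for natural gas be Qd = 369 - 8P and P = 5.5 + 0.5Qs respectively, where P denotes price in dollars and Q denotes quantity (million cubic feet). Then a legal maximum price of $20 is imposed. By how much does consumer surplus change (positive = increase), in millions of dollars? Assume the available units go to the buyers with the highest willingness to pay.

Rearranging supply gives Qs = 2P - 11. In a free market, 369 - 8P = 2P - 11 gives the equilibrium P* = 38, Q* = 65.
Because the ceiling (20) lies below the market-clearing price, it is binding.
At P = 20: Qd = 369 - 8·20 = 209 and Qs = 2·20 - 11 = 29.
Consumer surplus without the control is ½ · (46.125 - 38) · 65 = 264.0625.
With the ceiling, 29 units are sold at 20 (assume they go to the highest-value buyers). The demand price at Q = 29 is 42.5, so CS = ½ · [(46.125 - 20) + (42.5 - 20)] · 29 = 705.0625.
Change in consumer surplus = 705.0625 - 264.0625 = 441.

441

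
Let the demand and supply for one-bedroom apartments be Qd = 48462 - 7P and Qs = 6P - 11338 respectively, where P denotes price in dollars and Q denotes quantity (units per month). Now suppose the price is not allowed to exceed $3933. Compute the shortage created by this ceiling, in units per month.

8671

In a free market, 48462 - 7P = 6P - 11338 gives the equilibrium P* = 4600, Q* = 16262.
Since 3933 < 4600, the ceiling is binding.
At P = 3933: Qd = 48462 - 7·3933 = 20931 and Qs = 6·3933 - 11338 = 12260.
Shortage = Qd - Qs = 20931 - 12260 = 8671.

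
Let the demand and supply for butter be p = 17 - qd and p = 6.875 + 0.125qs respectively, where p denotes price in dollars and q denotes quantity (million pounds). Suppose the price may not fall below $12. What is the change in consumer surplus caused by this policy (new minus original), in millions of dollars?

Rearranging demand gives qd = 17 - p; rearranging supply gives qs = 8p - 55. Equilibrium: 17 - p = 8p - 55, so 72 = 9p and p* = 8, q* = 9.
The floor of 12 is above the equilibrium price 8, so it binds.
At p = 12: qd = 17 - 12 = 5 and qs = 8·12 - 55 = 41.
Consumer surplus without the control is ½ · (17 - 8) · 9 = 40.5.
With the floor, consumers buy 5 units at 12, so CS = ½ · (17 - 12) · 5 = 12.5.
Change in consumer surplus = 12.5 - 40.5 = -28.

-28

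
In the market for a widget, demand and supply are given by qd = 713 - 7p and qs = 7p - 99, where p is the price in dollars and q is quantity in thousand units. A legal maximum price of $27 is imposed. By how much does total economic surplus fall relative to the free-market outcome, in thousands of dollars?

Without the control the market clears where 713 - 7p = 7p - 99, i.e. p* = 58 and q* = 307.
The ceiling of 27 is below the equilibrium price 58, so it binds.
At p = 27: qd = 713 - 7·27 = 524 and qs = 7·27 - 99 = 90.
Quantity traded falls to 90. At q = 90 the demand price is (713 - 90)/7 = 89 and the supply price is (99 + 90)/7 = 27.
Deadweight loss = ½ · (89 - 27) · (307 - 90) = ½ · 62 · 217 = 6727.

6727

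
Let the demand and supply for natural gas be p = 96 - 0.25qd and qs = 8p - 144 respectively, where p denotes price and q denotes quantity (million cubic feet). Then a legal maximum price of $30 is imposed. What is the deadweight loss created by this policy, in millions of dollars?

2352

Rearranging demand gives qd = 384 - 4p. In a free market, 384 - 4p = 8p - 144 gives the equilibrium p* = 44, q* = 208.
The ceiling of 30 is below the equilibrium price 44, so it binds.
At p = 30: qd = 384 - 4·30 = 264 and qs = 8·30 - 144 = 96.
Quantity traded falls to 96. At q = 96 the demand price is (384 - 96)/4 = 72 and the supply price is (144 + 96)/8 = 30.
Deadweight loss = ½ · (72 - 30) · (208 - 96) = ½ · 42 · 112 = 2352.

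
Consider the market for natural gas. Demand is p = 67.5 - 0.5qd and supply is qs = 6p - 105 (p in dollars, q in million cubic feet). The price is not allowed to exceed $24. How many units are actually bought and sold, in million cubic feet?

Rearranging demand gives qd = 135 - 2p. Setting quantity demanded equal to quantity supplied, 135 - 2p = 6p - 105, gives p* = 30 and q* = 75.
The ceiling of 24 is below the equilibrium price 30, so it binds.
At p = 24: qd = 135 - 2·24 = 87 and qs = 6·24 - 105 = 39.
The quantity actually transacted is the short side, supply: 39.

39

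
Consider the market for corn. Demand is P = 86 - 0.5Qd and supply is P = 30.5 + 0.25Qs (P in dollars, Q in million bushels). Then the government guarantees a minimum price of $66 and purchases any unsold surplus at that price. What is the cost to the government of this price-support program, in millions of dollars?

6732

Rearranging demand gives Qd = 172 - 2P; rearranging supply gives Qs = 4P - 122. Equilibrium: 172 - 2P = 4P - 122, so 294 = 6P and P* = 49, Q* = 74.
The floor of 66 is above the equilibrium price 49, so it binds.
At P = 66: Qd = 172 - 2·66 = 40 and Qs = 4·66 - 122 = 142.
Surplus = Qs - Qd = 102.
Government expenditure = surplus × support price = 102 × 66 = 6732.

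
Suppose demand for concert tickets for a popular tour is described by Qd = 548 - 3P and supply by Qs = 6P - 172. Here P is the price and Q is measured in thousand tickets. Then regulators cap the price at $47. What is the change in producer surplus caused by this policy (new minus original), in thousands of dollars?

-6897

Setting quantity demanded equal to quantity supplied, 548 - 3P = 6P - 172, gives P* = 80 and Q* = 308.
Since 47 < 80, the ceiling is binding.
At P = 47: Qd = 548 - 3·47 = 407 and Qs = 6·47 - 172 = 110.
Producer surplus without the control is ½ · (80 - 86/3) · 308 = 23716/3.
With the ceiling, producers sell 110 units at 47, so PS = ½ · (47 - 86/3) · 110 = 3025/3.
Change in producer surplus = 3025/3 - 23716/3 = -6897.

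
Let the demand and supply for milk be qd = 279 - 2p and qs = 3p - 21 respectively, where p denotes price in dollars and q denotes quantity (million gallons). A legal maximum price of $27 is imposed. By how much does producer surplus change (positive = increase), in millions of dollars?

-3613.5

Without the control the market clears where 279 - 2p = 3p - 21, i.e. p* = 60 and q* = 159.
Because the ceiling (27) lies below the market-clearing price, it is binding.
At p = 27: qd = 279 - 2·27 = 225 and qs = 3·27 - 21 = 60.
Producer surplus without the control is ½ · (60 - 7) · 159 = 4213.5.
With the ceiling, producers sell 60 units at 27, so PS = ½ · (27 - 7) · 60 = 600.
Change in producer surplus = 600 - 4213.5 = -3613.5.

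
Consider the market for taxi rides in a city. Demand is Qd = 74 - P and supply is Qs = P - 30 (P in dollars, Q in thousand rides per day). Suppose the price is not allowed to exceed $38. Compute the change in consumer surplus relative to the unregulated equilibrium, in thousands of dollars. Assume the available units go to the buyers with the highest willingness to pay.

Equilibrium: 74 - P = P - 30, so 104 = 2P and P* = 52, Q* = 22.
Because the ceiling (38) lies below the market-clearing price, it is binding.
At P = 38: Qd = 74 - 38 = 36 and Qs = 38 - 30 = 8.
Consumer surplus without the control is ½ · (74 - 52) · 22 = 242.
With the ceiling, 8 units are sold at 38 (assume they go to the highest-value buyers). The demand price at Q = 8 is 66, so CS = ½ · [(74 - 38) + (66 - 38)] · 8 = 256.
Change in consumer surplus = 256 - 242 = 14.

14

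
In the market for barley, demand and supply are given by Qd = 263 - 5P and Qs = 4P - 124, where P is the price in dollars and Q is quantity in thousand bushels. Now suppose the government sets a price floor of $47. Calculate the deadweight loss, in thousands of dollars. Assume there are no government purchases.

Without the control the market clears where 263 - 5P = 4P - 124, i.e. P* = 43 and Q* = 48.
Since 47 > 43, the floor is binding.
At P = 47: Qd = 263 - 5·47 = 28 and Qs = 4·47 - 124 = 64.
Quantity traded falls to 28. At Q = 28 the demand price is (263 - 28)/5 = 47 and the supply price is (124 + 28)/4 = 38.
Deadweight loss = ½ · (47 - 38) · (48 - 28) = ½ · 9 · 20 = 90.

90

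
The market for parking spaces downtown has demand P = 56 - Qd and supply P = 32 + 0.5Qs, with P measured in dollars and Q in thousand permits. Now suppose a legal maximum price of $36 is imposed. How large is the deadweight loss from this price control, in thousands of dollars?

Rearranging demand gives Qd = 56 - P; rearranging supply gives Qs = 2P - 64. Setting quantity demanded equal to quantity supplied, 56 - P = 2P - 64, gives P* = 40 and Q* = 16.
Because the ceiling (36) lies below the market-clearing price, it is binding.
At P = 36: Qd = 56 - 36 = 20 and Qs = 2·36 - 64 = 8.
Quantity traded falls to 8. At Q = 8 the demand price is 56 - 8 = 48 and the supply price is (64 + 8)/2 = 36.
Deadweight loss = ½ · (48 - 36) · (16 - 8) = ½ · 12 · 8 = 48.

48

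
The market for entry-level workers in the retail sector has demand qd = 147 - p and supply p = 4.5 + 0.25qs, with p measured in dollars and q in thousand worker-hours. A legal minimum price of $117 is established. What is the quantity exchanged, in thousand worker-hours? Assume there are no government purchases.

30

Rearranging supply gives qs = 4p - 18. Without the control the market clears where 147 - p = 4p - 18, i.e. p* = 33 and q* = 114.
Since 117 > 33, the floor is binding.
At p = 117: qd = 147 - 117 = 30 and qs = 4·117 - 18 = 450.
The quantity actually transacted is the short side, demand: 30.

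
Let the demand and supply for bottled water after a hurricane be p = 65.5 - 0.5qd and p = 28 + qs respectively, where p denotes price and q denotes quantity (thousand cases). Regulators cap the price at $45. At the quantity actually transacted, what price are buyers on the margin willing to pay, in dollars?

Rearranging demand gives qd = 131 - 2p; rearranging supply gives qs = p - 28. In a free market, 131 - 2p = p - 28 gives the equilibrium p* = 53, q* = 25.
Since 45 < 53, the ceiling is binding.
At p = 45: qd = 131 - 2·45 = 41 and qs = 45 - 28 = 17.
Only 17 units reach the market. On the demand curve, the marginal buyer's willingness to pay at q = 17 is (131 - 17)/2 = 57.

57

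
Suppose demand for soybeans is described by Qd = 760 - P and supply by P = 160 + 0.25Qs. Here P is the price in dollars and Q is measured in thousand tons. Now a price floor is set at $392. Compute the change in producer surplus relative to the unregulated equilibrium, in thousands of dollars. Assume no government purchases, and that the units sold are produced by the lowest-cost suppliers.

39648

Rearranging supply gives Qs = 4P - 640. Without the control the market clears where 760 - P = 4P - 640, i.e. P* = 280 and Q* = 480.
The floor of 392 is above the equilibrium price 280, so it binds.
At P = 392: Qd = 760 - 392 = 368 and Qs = 4·392 - 640 = 928.
Producer surplus without the control is ½ · (280 - 160) · 480 = 28800.
With the floor, 368 units are sold at 392. The supply price at Q = 368 is 252, so PS = ½ · [(392 - 160) + (392 - 252)] · 368 = 68448.
Change in producer surplus = 68448 - 28800 = 39648.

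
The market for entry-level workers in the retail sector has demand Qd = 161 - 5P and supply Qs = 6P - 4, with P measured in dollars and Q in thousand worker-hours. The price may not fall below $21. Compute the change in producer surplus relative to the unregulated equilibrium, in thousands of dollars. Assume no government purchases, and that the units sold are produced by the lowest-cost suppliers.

261

In a free market, 161 - 5P = 6P - 4 gives the equilibrium P* = 15, Q* = 86.
Since 21 > 15, the floor is binding.
At P = 21: Qd = 161 - 5·21 = 56 and Qs = 6·21 - 4 = 122.
Producer surplus without the control is ½ · (15 - 2/3) · 86 = 1849/3.
With the floor, 56 units are sold at 21. The supply price at Q = 56 is 10, so PS = ½ · [(21 - 2/3) + (21 - 10)] · 56 = 2632/3.
Change in producer surplus = 2632/3 - 1849/3 = 261.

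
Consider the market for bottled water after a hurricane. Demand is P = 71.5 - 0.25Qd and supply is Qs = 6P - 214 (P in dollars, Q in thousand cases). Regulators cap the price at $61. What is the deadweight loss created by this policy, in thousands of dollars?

Rearranging demand gives Qd = 286 - 4P. In a free market, 286 - 4P = 6P - 214 gives the equilibrium P* = 50, Q* = 86.
Since 61 is above P* = 50, the ceiling does not bind and the free-market outcome prevails.
Since the control does not bind, no trades are prevented and deadweight loss is zero.

0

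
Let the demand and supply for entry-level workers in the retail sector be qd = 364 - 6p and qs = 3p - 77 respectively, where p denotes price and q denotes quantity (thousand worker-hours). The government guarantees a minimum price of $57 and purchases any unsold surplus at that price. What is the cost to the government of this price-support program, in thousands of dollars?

4104

Setting quantity demanded equal to quantity supplied, 364 - 6p = 3p - 77, gives p* = 49 and q* = 70.
Since 57 > 49, the floor is binding.
At p = 57: qd = 364 - 6·57 = 22 and qs = 3·57 - 77 = 94.
Surplus = qs - qd = 72.
Government expenditure = surplus × support price = 72 × 57 = 4104.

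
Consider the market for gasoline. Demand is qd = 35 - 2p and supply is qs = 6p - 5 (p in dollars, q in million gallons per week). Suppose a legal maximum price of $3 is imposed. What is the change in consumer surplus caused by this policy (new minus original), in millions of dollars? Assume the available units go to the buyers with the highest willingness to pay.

-10

Without the control the market clears where 35 - 2p = 6p - 5, i.e. p* = 5 and q* = 25.
Since 3 < 5, the ceiling is binding.
At p = 3: qd = 35 - 2·3 = 29 and qs = 6·3 - 5 = 13.
Consumer surplus without the control is ½ · (17.5 - 5) · 25 = 156.25.
With the ceiling, 13 units are sold at 3 (assume they go to the highest-value buyers). The demand price at q = 13 is 11, so CS = ½ · [(17.5 - 3) + (11 - 3)] · 13 = 146.25.
Change in consumer surplus = 146.25 - 156.25 = -10.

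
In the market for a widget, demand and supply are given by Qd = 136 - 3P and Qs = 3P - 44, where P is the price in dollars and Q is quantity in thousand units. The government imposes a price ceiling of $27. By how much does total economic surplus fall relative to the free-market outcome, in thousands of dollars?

Without the control the market clears where 136 - 3P = 3P - 44, i.e. P* = 30 and Q* = 46.
Because the ceiling (27) lies below the market-clearing price, it is binding.
At P = 27: Qd = 136 - 3·27 = 55 and Qs = 3·27 - 44 = 37.
Quantity traded falls to 37. At Q = 37 the demand price is (136 - 37)/3 = 33 and the supply price is (44 + 37)/3 = 27.
Deadweight loss = ½ · (33 - 27) · (46 - 37) = ½ · 6 · 9 = 27.

27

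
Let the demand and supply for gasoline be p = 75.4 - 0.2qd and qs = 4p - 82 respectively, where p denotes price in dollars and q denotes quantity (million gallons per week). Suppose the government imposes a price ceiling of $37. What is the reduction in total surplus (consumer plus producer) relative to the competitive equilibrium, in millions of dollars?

705.6

Rearranging demand gives qd = 377 - 5p. Equilibrium: 377 - 5p = 4p - 82, so 459 = 9p and p* = 51, q* = 122.
The ceiling of 37 is below the equilibrium price 51, so it binds.
At p = 37: qd = 377 - 5·37 = 192 and qs = 4·37 - 82 = 66.
Quantity traded falls to 66. At q = 66 the demand price is (377 - 66)/5 = 62.2 and the supply price is (82 + 66)/4 = 37.
Deadweight loss = ½ · (62.2 - 37) · (122 - 66) = ½ · 25.2 · 56 = 705.6.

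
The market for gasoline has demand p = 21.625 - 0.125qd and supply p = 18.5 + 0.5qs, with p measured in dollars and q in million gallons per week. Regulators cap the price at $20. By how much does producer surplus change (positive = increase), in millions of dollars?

Rearranging demand gives qd = 173 - 8p; rearranging supply gives qs = 2p - 37. Without the control the market clears where 173 - 8p = 2p - 37, i.e. p* = 21 and q* = 5.
The ceiling of 20 is below the equilibrium price 21, so it binds.
At p = 20: qd = 173 - 8·20 = 13 and qs = 2·20 - 37 = 3.
Producer surplus without the control is ½ · (21 - 18.5) · 5 = 6.25.
With the ceiling, producers sell 3 units at 20, so PS = ½ · (20 - 18.5) · 3 = 2.25.
Change in producer surplus = 2.25 - 6.25 = -4.

-4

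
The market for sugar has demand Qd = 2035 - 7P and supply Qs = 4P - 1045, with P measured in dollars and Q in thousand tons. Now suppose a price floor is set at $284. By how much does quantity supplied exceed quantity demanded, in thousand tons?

44

Without the control the market clears where 2035 - 7P = 4P - 1045, i.e. P* = 280 and Q* = 75.
Since 284 > 280, the floor is binding.
At P = 284: Qd = 2035 - 7·284 = 47 and Qs = 4·284 - 1045 = 91.
Surplus = Qs - Qd = 91 - 47 = 44.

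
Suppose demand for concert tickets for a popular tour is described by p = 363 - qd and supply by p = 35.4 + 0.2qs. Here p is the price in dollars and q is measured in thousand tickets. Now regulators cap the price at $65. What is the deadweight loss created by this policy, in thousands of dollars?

9375

Rearranging demand gives qd = 363 - p; rearranging supply gives qs = 5p - 177. Setting quantity demanded equal to quantity supplied, 363 - p = 5p - 177, gives p* = 90 and q* = 273.
The ceiling of 65 is below the equilibrium price 90, so it binds.
At p = 65: qd = 363 - 65 = 298 and qs = 5·65 - 177 = 148.
Quantity traded falls to 148. At q = 148 the demand price is 363 - 148 = 215 and the supply price is (177 + 148)/5 = 65.
Deadweight loss = ½ · (215 - 65) · (273 - 148) = ½ · 150 · 125 = 9375.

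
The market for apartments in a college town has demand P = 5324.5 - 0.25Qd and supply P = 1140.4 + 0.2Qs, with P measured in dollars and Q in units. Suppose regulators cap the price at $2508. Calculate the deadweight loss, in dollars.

Rearranging demand gives Qd = 21298 - 4P; rearranging supply gives Qs = 5P - 5702. In a free market, 21298 - 4P = 5P - 5702 gives the equilibrium P* = 3000, Q* = 9298.
Since 2508 < 3000, the ceiling is binding.
At P = 2508: Qd = 21298 - 4·2508 = 11266 and Qs = 5·2508 - 5702 = 6838.
Quantity traded falls to 6838. At Q = 6838 the demand price is (21298 - 6838)/4 = 3615 and the supply price is (5702 + 6838)/5 = 2508.
Deadweight loss = ½ · (3615 - 2508) · (9298 - 6838) = ½ · 1107 · 2460 = 1361610.

1361610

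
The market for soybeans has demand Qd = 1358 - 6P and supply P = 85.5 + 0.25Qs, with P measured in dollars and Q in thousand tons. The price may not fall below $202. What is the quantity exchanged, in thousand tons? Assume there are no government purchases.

146

Rearranging supply gives Qs = 4P - 342. In a free market, 1358 - 6P = 4P - 342 gives the equilibrium P* = 170, Q* = 338.
The floor of 202 is above the equilibrium price 170, so it binds.
At P = 202: Qd = 1358 - 6·202 = 146 and Qs = 4·202 - 342 = 466.
The quantity actually transacted is the short side, demand: 146.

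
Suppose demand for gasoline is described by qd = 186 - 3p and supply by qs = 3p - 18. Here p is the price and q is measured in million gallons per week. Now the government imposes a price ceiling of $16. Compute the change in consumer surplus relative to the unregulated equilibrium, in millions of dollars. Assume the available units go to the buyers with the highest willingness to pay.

Equilibrium: 186 - 3p = 3p - 18, so 204 = 6p and p* = 34, q* = 84.
The ceiling of 16 is below the equilibrium price 34, so it binds.
At p = 16: qd = 186 - 3·16 = 138 and qs = 3·16 - 18 = 30.
Consumer surplus without the control is ½ · (62 - 34) · 84 = 1176.
With the ceiling, 30 units are sold at 16 (assume they go to the highest-value buyers). The demand price at q = 30 is 52, so CS = ½ · [(62 - 16) + (52 - 16)] · 30 = 1230.
Change in consumer surplus = 1230 - 1176 = 54.

54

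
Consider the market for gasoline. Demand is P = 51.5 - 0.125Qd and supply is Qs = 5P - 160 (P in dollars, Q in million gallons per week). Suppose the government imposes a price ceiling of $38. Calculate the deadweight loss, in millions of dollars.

Rearranging demand gives Qd = 412 - 8P. Equilibrium: 412 - 8P = 5P - 160, so 572 = 13P and P* = 44, Q* = 60.
The ceiling of 38 is below the equilibrium price 44, so it binds.
At P = 38: Qd = 412 - 8·38 = 108 and Qs = 5·38 - 160 = 30.
Quantity traded falls to 30. At Q = 30 the demand price is (412 - 30)/8 = 47.75 and the supply price is (160 + 30)/5 = 38.
Deadweight loss = ½ · (47.75 - 38) · (60 - 30) = ½ · 9.75 · 30 = 146.25.

146.25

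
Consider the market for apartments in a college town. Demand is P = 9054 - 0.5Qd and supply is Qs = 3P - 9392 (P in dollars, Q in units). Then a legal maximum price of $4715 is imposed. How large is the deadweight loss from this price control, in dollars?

Rearranging demand gives Qd = 18108 - 2P. In a free market, 18108 - 2P = 3P - 9392 gives the equilibrium P* = 5500, Q* = 7108.
The ceiling of 4715 is below the equilibrium price 5500, so it binds.
At P = 4715: Qd = 18108 - 2·4715 = 8678 and Qs = 3·4715 - 9392 = 4753.
Quantity traded falls to 4753. At Q = 4753 the demand price is (18108 - 4753)/2 = 6677.5 and the supply price is (9392 + 4753)/3 = 4715.
Deadweight loss = ½ · (6677.5 - 4715) · (7108 - 4753) = ½ · 1962.5 · 2355 = 2310843.75.

2310843.75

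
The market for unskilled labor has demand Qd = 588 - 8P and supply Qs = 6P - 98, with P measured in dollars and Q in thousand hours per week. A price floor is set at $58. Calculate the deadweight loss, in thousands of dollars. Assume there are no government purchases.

756

Equilibrium: 588 - 8P = 6P - 98, so 686 = 14P and P* = 49, Q* = 196.
Because the floor (58) lies above the market-clearing price, it is binding.
At P = 58: Qd = 588 - 8·58 = 124 and Qs = 6·58 - 98 = 250.
Quantity traded falls to 124. At Q = 124 the demand price is (588 - 124)/8 = 58 and the supply price is (98 + 124)/6 = 37.
Deadweight loss = ½ · (58 - 37) · (196 - 124) = ½ · 21 · 72 = 756.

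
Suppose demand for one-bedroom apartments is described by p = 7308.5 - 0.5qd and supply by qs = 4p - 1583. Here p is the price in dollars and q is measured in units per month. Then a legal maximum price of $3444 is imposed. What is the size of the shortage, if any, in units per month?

Rearranging demand gives qd = 14617 - 2p. Equilibrium: 14617 - 2p = 4p - 1583, so 16200 = 6p and p* = 2700, q* = 9217.
The ceiling of 3444 is above the equilibrium price 2700, so it is not binding; the market clears at p* = 2700, q* = 9217.
Since the control does not bind, there is no shortage.

0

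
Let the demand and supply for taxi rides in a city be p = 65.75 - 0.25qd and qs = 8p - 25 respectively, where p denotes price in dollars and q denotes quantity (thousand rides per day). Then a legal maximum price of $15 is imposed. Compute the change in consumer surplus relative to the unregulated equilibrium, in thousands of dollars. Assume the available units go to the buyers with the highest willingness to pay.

207

Rearranging demand gives qd = 263 - 4p. Without the control the market clears where 263 - 4p = 8p - 25, i.e. p* = 24 and q* = 167.
Since 15 < 24, the ceiling is binding.
At p = 15: qd = 263 - 4·15 = 203 and qs = 8·15 - 25 = 95.
Consumer surplus without the control is ½ · (65.75 - 24) · 167 = 3486.125.
With the ceiling, 95 units are sold at 15 (assume they go to the highest-value buyers). The demand price at q = 95 is 42, so CS = ½ · [(65.75 - 15) + (42 - 15)] · 95 = 3693.125.
Change in consumer surplus = 3693.125 - 3486.125 = 207.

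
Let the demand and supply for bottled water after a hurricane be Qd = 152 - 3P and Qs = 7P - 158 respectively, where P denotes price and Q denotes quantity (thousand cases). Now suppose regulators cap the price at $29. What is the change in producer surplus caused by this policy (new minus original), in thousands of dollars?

Setting quantity demanded equal to quantity supplied, 152 - 3P = 7P - 158, gives P* = 31 and Q* = 59.
The ceiling of 29 is below the equilibrium price 31, so it binds.
At P = 29: Qd = 152 - 3·29 = 65 and Qs = 7·29 - 158 = 45.
Producer surplus without the control is ½ · (31 - 158/7) · 59 = 3481/14.
With the ceiling, producers sell 45 units at 29, so PS = ½ · (29 - 158/7) · 45 = 2025/14.
Change in producer surplus = 2025/14 - 3481/14 = -104.

-104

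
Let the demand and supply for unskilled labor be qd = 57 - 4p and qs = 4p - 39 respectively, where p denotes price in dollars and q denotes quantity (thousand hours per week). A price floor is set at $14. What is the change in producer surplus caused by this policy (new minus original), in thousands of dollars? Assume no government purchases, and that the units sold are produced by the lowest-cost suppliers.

-6

Equilibrium: 57 - 4p = 4p - 39, so 96 = 8p and p* = 12, q* = 9.
Since 14 > 12, the floor is binding.
At p = 14: qd = 57 - 4·14 = 1 and qs = 4·14 - 39 = 17.
Producer surplus without the control is ½ · (12 - 9.75) · 9 = 10.125.
With the floor, 1 units are sold at 14. The supply price at q = 1 is 10, so PS = ½ · [(14 - 9.75) + (14 - 10)] · 1 = 4.125.
Change in producer surplus = 4.125 - 10.125 = -6.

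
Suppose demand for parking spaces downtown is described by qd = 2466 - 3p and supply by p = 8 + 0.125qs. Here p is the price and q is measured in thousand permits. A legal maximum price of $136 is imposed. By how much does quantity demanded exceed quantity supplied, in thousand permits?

Rearranging supply gives qs = 8p - 64. Equilibrium: 2466 - 3p = 8p - 64, so 2530 = 11p and p* = 230, q* = 1776.
Because the ceiling (136) lies below the market-clearing price, it is binding.
At p = 136: qd = 2466 - 3·136 = 2058 and qs = 8·136 - 64 = 1024.
Shortage = qd - qs = 2058 - 1024 = 1034.

1034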